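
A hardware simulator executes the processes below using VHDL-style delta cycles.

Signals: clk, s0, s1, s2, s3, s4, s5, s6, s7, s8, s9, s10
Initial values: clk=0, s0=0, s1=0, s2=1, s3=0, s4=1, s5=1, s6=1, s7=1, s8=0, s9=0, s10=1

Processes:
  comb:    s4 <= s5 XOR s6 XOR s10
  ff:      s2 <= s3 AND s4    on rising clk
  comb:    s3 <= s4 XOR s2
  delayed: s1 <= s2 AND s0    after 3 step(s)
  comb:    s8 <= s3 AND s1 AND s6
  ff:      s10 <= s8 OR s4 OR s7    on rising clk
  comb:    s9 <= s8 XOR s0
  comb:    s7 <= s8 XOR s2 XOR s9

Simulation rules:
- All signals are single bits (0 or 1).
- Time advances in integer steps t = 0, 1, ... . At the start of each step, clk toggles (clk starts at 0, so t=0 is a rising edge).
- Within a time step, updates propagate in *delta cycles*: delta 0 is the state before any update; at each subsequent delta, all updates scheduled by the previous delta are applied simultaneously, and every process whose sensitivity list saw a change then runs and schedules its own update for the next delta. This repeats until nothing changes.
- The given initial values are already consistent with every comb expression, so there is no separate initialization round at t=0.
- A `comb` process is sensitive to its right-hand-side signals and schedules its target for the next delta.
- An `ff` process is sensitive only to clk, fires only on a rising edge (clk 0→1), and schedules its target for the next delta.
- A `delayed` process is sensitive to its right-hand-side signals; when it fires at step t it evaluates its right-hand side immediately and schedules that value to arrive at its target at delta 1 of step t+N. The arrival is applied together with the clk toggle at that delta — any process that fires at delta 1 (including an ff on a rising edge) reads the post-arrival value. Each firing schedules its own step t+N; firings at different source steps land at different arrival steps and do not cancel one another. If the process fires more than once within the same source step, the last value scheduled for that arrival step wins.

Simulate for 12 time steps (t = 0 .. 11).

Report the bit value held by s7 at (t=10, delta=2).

0

t=0 Δ0: s9=0 s4=1 s7=1 clk=0 s8=0 s2=1 s3=0 s10=1 s0=0 s1=0 s5=1 s6=1
  Δ1: clk:0→1
  Δ2: s2:1→0
  Δ3: s7:1→0, s3:0→1
  (3Δ to stable)
t=1 Δ0: s9=0 s4=1 s7=0 clk=1 s8=0 s2=0 s3=1 s10=1 s0=0 s1=0 s5=1 s6=1
  Δ1: clk:1→0
  (1Δ to stable)
t=2 Δ0: s9=0 s4=1 s7=0 clk=0 s8=0 s2=0 s3=1 s10=1 s0=0 s1=0 s5=1 s6=1
  Δ1: clk:0→1
  Δ2: s2:0→1
  Δ3: s7:0→1, s3:1→0
  (3Δ to stable)
t=3 Δ0: s9=0 s4=1 s7=1 clk=1 s8=0 s2=1 s3=0 s10=1 s0=0 s1=0 s5=1 s6=1
  Δ1: clk:1→0
  (1Δ to stable)
t=4 Δ0: s9=0 s4=1 s7=1 clk=0 s8=0 s2=1 s3=0 s10=1 s0=0 s1=0 s5=1 s6=1
  Δ1: clk:0→1
  Δ2: s2:1→0
  Δ3: s7:1→0, s3:0→1
  (3Δ to stable)
t=5 Δ0: s9=0 s4=1 s7=0 clk=1 s8=0 s2=0 s3=1 s10=1 s0=0 s1=0 s5=1 s6=1
  Δ1: clk:1→0
  (1Δ to stable)
t=6 Δ0: s9=0 s4=1 s7=0 clk=0 s8=0 s2=0 s3=1 s10=1 s0=0 s1=0 s5=1 s6=1
  Δ1: clk:0→1
  Δ2: s2:0→1
  Δ3: s7:0→1, s3:1→0
  (3Δ to stable)
t=7 Δ0: s9=0 s4=1 s7=1 clk=1 s8=0 s2=1 s3=0 s10=1 s0=0 s1=0 s5=1 s6=1
  Δ1: clk:1→0
  (1Δ to stable)
t=8 Δ0: s9=0 s4=1 s7=1 clk=0 s8=0 s2=1 s3=0 s10=1 s0=0 s1=0 s5=1 s6=1
  Δ1: clk:0→1
  Δ2: s2:1→0
  Δ3: s7:1→0, s3:0→1
  (3Δ to stable)
t=9 Δ0: s9=0 s4=1 s7=0 clk=1 s8=0 s2=0 s3=1 s10=1 s0=0 s1=0 s5=1 s6=1
  Δ1: clk:1→0
  (1Δ to stable)
t=10 Δ0: s9=0 s4=1 s7=0 clk=0 s8=0 s2=0 s3=1 s10=1 s0=0 s1=0 s5=1 s6=1
  Δ1: clk:0→1
  Δ2: s2:0→1
  Δ3: s7:0→1, s3:1→0
  (3Δ to stable)
t=11 Δ0: s9=0 s4=1 s7=1 clk=1 s8=0 s2=1 s3=0 s10=1 s0=0 s1=0 s5=1 s6=1
  Δ1: clk:1→0
  (1Δ to stable)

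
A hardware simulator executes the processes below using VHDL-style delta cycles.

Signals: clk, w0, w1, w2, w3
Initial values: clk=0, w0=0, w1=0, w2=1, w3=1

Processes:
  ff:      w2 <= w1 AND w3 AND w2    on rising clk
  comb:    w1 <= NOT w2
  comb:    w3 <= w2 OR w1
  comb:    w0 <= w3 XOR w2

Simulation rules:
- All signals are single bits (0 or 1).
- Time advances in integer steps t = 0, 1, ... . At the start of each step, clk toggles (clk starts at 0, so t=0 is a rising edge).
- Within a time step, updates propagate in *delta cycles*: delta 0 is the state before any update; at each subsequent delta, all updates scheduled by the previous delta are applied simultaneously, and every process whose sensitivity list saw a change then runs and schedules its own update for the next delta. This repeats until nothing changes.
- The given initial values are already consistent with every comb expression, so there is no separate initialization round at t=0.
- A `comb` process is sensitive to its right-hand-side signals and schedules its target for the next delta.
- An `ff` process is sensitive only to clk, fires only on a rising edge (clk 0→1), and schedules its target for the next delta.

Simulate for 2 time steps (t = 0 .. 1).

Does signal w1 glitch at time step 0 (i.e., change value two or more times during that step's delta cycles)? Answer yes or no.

t0.Δ0 clk=0 w2=1 w3=1 w0=0 w1=0
t0.Δ1 clk=1 w2=1 w3=1 w0=0 w1=0
t0.Δ2 clk=1 w2=0 w3=1 w0=0 w1=0
t0.Δ3 clk=1 w2=0 w3=0 w0=1 w1=1
t0.Δ4 clk=1 w2=0 w3=1 w0=0 w1=1
t0.Δ5 clk=1 w2=0 w3=1 w0=1 w1=1
t1.Δ0 clk=1 w2=0 w3=1 w0=1 w1=1
t1.Δ1 clk=0 w2=0 w3=1 w0=1 w1=1

no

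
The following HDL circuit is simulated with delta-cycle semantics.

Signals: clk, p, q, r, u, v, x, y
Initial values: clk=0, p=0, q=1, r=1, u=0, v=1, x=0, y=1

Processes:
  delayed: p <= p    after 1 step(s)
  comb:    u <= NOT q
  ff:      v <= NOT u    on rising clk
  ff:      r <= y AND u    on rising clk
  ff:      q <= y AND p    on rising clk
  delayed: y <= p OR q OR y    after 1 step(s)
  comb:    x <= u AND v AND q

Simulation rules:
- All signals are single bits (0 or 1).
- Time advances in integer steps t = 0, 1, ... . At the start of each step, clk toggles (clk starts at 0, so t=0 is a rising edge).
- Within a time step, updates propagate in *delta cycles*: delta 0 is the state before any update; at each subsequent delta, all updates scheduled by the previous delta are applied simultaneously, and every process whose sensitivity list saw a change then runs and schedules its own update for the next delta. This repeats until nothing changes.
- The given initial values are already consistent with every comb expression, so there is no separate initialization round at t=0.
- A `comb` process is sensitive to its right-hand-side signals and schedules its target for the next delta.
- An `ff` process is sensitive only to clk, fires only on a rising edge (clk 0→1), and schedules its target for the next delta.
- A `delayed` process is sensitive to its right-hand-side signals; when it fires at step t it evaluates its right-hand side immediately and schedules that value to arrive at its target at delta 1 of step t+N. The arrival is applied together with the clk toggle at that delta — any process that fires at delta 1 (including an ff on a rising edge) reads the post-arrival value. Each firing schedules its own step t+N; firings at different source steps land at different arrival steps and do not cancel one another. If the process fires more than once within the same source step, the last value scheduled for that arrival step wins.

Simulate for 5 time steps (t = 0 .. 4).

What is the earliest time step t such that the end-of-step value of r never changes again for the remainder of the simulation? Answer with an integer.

2

t=0 Δ0: v=1 r=1 u=0 y=1 p=0 x=0 q=1 clk=0
  Δ1: clk:0→1
  Δ2: r:1→0, q:1→0
  Δ3: u:0→1
  (3Δ to stable)
t=1 Δ0: v=1 r=0 u=1 y=1 p=0 x=0 q=0 clk=1
  Δ1: clk:1→0
  (1Δ to stable)
t=2 Δ0: v=1 r=0 u=1 y=1 p=0 x=0 q=0 clk=0
  Δ1: clk:0→1
  Δ2: v:1→0, r:0→1
  (2Δ to stable)
t=3 Δ0: v=0 r=1 u=1 y=1 p=0 x=0 q=0 clk=1
  Δ1: clk:1→0
  (1Δ to stable)
t=4 Δ0: v=0 r=1 u=1 y=1 p=0 x=0 q=0 clk=0
  Δ1: clk:0→1
  (1Δ to stable)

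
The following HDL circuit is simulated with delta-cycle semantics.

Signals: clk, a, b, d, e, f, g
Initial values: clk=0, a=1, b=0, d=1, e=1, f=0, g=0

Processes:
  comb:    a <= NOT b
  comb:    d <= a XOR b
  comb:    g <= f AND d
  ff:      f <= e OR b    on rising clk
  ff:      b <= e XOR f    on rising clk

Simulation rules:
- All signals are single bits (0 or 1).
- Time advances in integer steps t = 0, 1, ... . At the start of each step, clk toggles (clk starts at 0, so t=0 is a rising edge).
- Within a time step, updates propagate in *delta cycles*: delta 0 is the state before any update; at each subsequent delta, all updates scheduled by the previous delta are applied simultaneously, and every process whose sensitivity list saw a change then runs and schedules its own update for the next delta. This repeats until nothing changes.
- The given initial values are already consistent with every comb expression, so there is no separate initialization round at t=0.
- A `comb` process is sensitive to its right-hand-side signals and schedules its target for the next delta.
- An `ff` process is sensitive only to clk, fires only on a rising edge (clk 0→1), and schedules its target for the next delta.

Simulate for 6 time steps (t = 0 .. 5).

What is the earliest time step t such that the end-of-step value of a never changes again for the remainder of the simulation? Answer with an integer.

[bits: d,a,clk,b,g,e,f]
t=0: Δ0=1100010 Δ1=1110010 Δ2=1111011 Δ3=0011111 Δ4=1011011 Δ5=1011111 | 5Δ
t=1: Δ0=1011111 Δ1=1001111 | 1Δ
t=2: Δ0=1001111 Δ1=1011111 Δ2=1010111 Δ3=0110111 Δ4=1110011 Δ5=1110111 | 5Δ
t=3: Δ0=1110111 Δ1=1100111 | 1Δ
t=4: Δ0=1100111 Δ1=1110111 | 1Δ
t=5: Δ0=1110111 Δ1=1100111 | 1Δ

2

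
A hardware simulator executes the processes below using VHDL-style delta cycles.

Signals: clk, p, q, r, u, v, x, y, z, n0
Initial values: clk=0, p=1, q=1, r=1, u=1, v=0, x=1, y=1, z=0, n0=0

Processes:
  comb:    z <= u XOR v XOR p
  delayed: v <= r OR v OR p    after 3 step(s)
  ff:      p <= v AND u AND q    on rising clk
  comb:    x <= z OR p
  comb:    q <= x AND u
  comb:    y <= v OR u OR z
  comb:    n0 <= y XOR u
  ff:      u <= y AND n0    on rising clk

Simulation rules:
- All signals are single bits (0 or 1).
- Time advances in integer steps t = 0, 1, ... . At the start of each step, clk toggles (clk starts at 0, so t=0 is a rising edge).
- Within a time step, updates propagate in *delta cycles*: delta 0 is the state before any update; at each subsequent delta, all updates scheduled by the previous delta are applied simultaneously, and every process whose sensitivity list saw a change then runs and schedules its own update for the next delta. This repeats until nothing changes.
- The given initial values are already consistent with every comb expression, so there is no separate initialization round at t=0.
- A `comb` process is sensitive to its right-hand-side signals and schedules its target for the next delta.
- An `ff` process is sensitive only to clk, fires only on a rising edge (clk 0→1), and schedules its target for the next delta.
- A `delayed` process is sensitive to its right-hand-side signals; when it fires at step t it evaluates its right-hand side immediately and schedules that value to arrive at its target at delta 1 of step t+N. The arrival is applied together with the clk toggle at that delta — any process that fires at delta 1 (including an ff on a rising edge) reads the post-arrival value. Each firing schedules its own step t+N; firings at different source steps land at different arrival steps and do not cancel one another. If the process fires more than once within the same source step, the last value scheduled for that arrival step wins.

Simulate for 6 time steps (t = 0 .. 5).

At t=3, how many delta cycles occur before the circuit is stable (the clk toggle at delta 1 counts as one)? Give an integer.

3

t=0 Δ0: z=0 y=1 u=1 p=1 n0=0 q=1 clk=0 v=0 r=1 x=1
  Δ1: clk:0→1
  Δ2: u:1→0, p:1→0
  Δ3: y:1→0, n0:0→1, q:1→0, x:1→0
  Δ4: n0:1→0
  (4Δ to stable)
t=1 Δ0: z=0 y=0 u=0 p=0 n0=0 q=0 clk=1 v=0 r=1 x=0
  Δ1: clk:1→0
  (1Δ to stable)
t=2 Δ0: z=0 y=0 u=0 p=0 n0=0 q=0 clk=0 v=0 r=1 x=0
  Δ1: clk:0→1
  (1Δ to stable)
t=3 Δ0: z=0 y=0 u=0 p=0 n0=0 q=0 clk=1 v=0 r=1 x=0
  Δ1: clk:1→0, v:0→1
  Δ2: z:0→1, y:0→1
  Δ3: n0:0→1, x:0→1
  (3Δ to stable)
t=4 Δ0: z=1 y=1 u=0 p=0 n0=1 q=0 clk=0 v=1 r=1 x=1
  Δ1: clk:0→1
  Δ2: u:0→1
  Δ3: z:1→0, n0:1→0, q:0→1
  Δ4: x:1→0
  Δ5: q:1→0
  (5Δ to stable)
t=5 Δ0: z=0 y=1 u=1 p=0 n0=0 q=0 clk=1 v=1 r=1 x=0
  Δ1: clk:1→0
  (1Δ to stable)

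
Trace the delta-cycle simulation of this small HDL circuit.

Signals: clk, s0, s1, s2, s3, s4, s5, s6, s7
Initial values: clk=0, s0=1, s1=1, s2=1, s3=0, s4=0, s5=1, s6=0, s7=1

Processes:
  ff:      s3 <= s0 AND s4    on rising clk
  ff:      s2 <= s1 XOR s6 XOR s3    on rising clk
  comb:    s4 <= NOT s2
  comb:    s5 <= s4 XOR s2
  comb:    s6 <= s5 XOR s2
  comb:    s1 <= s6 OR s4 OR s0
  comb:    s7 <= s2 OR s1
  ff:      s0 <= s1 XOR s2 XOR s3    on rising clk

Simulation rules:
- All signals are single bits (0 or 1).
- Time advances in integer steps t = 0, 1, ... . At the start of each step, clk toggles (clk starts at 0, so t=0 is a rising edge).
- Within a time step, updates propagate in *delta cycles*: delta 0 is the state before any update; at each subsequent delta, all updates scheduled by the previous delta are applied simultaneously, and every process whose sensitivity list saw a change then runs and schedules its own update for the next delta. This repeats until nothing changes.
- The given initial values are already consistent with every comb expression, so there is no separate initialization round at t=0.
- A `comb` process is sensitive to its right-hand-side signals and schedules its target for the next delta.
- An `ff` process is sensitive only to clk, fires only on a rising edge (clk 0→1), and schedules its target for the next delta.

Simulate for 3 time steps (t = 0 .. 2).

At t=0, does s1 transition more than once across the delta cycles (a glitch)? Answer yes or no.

no

t=0 Δ0: s1=1 clk=0 s4=0 s0=1 s6=0 s7=1 s5=1 s3=0 s2=1
  Δ1: clk:0→1
  Δ2: s0:1→0
  Δ3: s1:1→0
  (3Δ to stable)
t=1 Δ0: s1=0 clk=1 s4=0 s0=0 s6=0 s7=1 s5=1 s3=0 s2=1
  Δ1: clk:1→0
  (1Δ to stable)
t=2 Δ0: s1=0 clk=0 s4=0 s0=0 s6=0 s7=1 s5=1 s3=0 s2=1
  Δ1: clk:0→1
  Δ2: s0:0→1, s2:1→0
  Δ3: s1:0→1, s4:0→1, s6:0→1, s7:1→0, s5:1→0
  Δ4: s6:1→0, s7:0→1, s5:0→1
  Δ5: s6:0→1
  (5Δ to stable)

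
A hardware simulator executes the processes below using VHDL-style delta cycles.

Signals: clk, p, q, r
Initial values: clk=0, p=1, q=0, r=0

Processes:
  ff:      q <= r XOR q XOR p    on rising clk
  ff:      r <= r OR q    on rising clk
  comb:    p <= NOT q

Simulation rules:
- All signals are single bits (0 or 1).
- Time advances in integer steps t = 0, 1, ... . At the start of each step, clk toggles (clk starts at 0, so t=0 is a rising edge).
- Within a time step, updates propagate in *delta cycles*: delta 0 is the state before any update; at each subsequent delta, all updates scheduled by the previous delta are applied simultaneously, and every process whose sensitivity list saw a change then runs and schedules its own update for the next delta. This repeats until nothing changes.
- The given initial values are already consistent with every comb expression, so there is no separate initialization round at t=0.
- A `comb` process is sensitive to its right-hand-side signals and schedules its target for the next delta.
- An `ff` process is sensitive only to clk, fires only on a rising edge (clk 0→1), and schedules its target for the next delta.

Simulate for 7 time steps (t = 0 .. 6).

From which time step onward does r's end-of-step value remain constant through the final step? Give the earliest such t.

2

t=0 Δ0: q=0 clk=0 r=0 p=1
  Δ1: clk:0→1
  Δ2: q:0→1
  Δ3: p:1→0
  (3Δ to stable)
t=1 Δ0: q=1 clk=1 r=0 p=0
  Δ1: clk:1→0
  (1Δ to stable)
t=2 Δ0: q=1 clk=0 r=0 p=0
  Δ1: clk:0→1
  Δ2: r:0→1
  (2Δ to stable)
t=3 Δ0: q=1 clk=1 r=1 p=0
  Δ1: clk:1→0
  (1Δ to stable)
t=4 Δ0: q=1 clk=0 r=1 p=0
  Δ1: clk:0→1
  Δ2: q:1→0
  Δ3: p:0→1
  (3Δ to stable)
t=5 Δ0: q=0 clk=1 r=1 p=1
  Δ1: clk:1→0
  (1Δ to stable)
t=6 Δ0: q=0 clk=0 r=1 p=1
  Δ1: clk:0→1
  (1Δ to stable)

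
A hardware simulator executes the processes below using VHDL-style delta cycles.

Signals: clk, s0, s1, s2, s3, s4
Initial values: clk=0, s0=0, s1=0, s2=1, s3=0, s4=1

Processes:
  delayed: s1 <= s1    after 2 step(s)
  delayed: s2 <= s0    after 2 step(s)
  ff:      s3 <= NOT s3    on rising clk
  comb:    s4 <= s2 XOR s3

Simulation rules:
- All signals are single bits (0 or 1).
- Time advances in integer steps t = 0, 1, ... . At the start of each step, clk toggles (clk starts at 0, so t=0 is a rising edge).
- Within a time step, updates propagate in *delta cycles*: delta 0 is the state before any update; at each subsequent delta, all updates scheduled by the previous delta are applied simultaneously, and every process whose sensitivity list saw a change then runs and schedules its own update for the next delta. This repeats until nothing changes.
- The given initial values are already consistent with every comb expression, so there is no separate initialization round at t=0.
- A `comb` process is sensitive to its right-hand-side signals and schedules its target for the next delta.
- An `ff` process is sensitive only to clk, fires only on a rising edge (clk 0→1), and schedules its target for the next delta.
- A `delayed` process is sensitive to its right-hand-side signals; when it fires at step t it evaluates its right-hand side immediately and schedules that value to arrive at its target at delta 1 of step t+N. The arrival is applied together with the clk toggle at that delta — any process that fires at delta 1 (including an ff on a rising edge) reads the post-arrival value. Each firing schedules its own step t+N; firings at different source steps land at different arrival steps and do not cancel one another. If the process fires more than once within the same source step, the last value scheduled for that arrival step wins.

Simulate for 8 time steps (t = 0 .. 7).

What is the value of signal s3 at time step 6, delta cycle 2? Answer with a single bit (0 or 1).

t=0 Δ0: s0=0 clk=0 s4=1 s3=0 s2=1 s1=0
  Δ1: clk:0→1
  Δ2: s3:0→1
  Δ3: s4:1→0
  (3Δ to stable)
t=1 Δ0: s0=0 clk=1 s4=0 s3=1 s2=1 s1=0
  Δ1: clk:1→0
  (1Δ to stable)
t=2 Δ0: s0=0 clk=0 s4=0 s3=1 s2=1 s1=0
  Δ1: clk:0→1
  Δ2: s3:1→0
  Δ3: s4:0→1
  (3Δ to stable)
t=3 Δ0: s0=0 clk=1 s4=1 s3=0 s2=1 s1=0
  Δ1: clk:1→0
  (1Δ to stable)
t=4 Δ0: s0=0 clk=0 s4=1 s3=0 s2=1 s1=0
  Δ1: clk:0→1
  Δ2: s3:0→1
  Δ3: s4:1→0
  (3Δ to stable)
t=5 Δ0: s0=0 clk=1 s4=0 s3=1 s2=1 s1=0
  Δ1: clk:1→0
  (1Δ to stable)
t=6 Δ0: s0=0 clk=0 s4=0 s3=1 s2=1 s1=0
  Δ1: clk:0→1
  Δ2: s3:1→0
  Δ3: s4:0→1
  (3Δ to stable)
t=7 Δ0: s0=0 clk=1 s4=1 s3=0 s2=1 s1=0
  Δ1: clk:1→0
  (1Δ to stable)

0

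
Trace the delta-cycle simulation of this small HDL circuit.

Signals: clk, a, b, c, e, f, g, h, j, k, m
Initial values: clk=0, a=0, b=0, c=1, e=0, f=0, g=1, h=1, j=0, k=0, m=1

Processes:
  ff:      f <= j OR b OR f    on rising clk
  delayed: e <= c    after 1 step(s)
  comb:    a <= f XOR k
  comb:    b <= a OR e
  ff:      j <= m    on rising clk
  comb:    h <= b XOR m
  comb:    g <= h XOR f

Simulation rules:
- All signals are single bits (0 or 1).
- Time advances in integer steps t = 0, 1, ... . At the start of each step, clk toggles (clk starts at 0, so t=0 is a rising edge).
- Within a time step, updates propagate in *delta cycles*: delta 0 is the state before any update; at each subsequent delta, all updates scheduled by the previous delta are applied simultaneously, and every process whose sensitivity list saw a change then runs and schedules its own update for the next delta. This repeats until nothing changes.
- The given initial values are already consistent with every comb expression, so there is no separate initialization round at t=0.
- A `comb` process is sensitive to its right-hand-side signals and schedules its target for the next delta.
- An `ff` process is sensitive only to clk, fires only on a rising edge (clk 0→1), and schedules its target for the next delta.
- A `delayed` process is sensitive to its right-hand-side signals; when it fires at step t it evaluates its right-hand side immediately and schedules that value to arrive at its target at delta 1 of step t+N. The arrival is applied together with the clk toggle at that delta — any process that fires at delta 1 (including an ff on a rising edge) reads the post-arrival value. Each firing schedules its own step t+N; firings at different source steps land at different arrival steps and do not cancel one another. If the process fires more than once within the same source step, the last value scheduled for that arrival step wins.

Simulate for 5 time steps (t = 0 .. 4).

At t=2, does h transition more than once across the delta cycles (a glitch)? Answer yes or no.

no

t=0 Δ0: k=0 e=0 g=1 j=0 h=1 b=0 f=0 m=1 a=0 clk=0 c=1
  Δ1: clk:0→1
  Δ2: j:0→1
  (2Δ to stable)
t=1 Δ0: k=0 e=0 g=1 j=1 h=1 b=0 f=0 m=1 a=0 clk=1 c=1
  Δ1: clk:1→0
  (1Δ to stable)
t=2 Δ0: k=0 e=0 g=1 j=1 h=1 b=0 f=0 m=1 a=0 clk=0 c=1
  Δ1: clk:0→1
  Δ2: f:0→1
  Δ3: g:1→0, a:0→1
  Δ4: b:0→1
  Δ5: h:1→0
  Δ6: g:0→1
  (6Δ to stable)
t=3 Δ0: k=0 e=0 g=1 j=1 h=0 b=1 f=1 m=1 a=1 clk=1 c=1
  Δ1: clk:1→0
  (1Δ to stable)
t=4 Δ0: k=0 e=0 g=1 j=1 h=0 b=1 f=1 m=1 a=1 clk=0 c=1
  Δ1: clk:0→1
  (1Δ to stable)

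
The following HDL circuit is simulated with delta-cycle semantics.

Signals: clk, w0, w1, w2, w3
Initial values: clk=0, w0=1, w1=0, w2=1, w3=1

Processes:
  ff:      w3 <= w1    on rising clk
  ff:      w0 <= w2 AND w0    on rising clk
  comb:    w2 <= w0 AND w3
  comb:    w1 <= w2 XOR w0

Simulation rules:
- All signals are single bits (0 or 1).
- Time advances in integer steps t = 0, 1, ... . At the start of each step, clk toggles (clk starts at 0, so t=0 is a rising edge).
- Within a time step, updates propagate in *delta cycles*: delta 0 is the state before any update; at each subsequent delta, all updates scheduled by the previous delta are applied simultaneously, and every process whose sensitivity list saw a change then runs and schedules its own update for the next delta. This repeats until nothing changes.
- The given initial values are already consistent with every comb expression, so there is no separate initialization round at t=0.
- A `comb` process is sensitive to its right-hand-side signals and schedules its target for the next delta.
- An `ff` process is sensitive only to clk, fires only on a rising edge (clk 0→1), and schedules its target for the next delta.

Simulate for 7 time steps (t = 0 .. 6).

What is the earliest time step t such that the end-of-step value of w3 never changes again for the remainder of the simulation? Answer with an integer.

[bits: w2,clk,w3,w0,w1]
t=0: Δ0=10110 Δ1=11110 Δ2=11010 Δ3=01010 Δ4=01011 | 4Δ
t=1: Δ0=01011 Δ1=00011 | 1Δ
t=2: Δ0=00011 Δ1=01011 Δ2=01101 Δ3=01100 | 3Δ
t=3: Δ0=01100 Δ1=00100 | 1Δ
t=4: Δ0=00100 Δ1=01100 Δ2=01000 | 2Δ
t=5: Δ0=01000 Δ1=00000 | 1Δ
t=6: Δ0=00000 Δ1=01000 | 1Δ

4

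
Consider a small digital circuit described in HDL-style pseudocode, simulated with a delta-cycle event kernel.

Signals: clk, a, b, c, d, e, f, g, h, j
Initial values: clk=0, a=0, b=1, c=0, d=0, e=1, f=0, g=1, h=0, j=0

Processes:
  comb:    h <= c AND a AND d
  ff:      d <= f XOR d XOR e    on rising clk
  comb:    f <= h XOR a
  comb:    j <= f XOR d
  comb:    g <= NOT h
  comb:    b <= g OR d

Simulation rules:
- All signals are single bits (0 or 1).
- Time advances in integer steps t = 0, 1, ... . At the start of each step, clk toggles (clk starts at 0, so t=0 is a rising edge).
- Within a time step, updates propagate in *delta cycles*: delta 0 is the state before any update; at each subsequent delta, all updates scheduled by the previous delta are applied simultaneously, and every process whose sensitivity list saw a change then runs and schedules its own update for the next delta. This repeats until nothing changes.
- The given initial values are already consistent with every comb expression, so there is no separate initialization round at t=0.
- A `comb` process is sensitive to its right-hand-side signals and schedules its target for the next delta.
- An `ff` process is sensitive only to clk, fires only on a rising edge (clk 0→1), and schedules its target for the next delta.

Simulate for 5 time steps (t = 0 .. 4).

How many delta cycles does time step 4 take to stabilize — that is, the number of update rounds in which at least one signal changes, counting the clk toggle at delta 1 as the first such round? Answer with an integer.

3

t=0 Δ0: j=0 e=1 clk=0 a=0 b=1 h=0 f=0 c=0 g=1 d=0
  Δ1: clk:0→1
  Δ2: d:0→1
  Δ3: j:0→1
  (3Δ to stable)
t=1 Δ0: j=1 e=1 clk=1 a=0 b=1 h=0 f=0 c=0 g=1 d=1
  Δ1: clk:1→0
  (1Δ to stable)
t=2 Δ0: j=1 e=1 clk=0 a=0 b=1 h=0 f=0 c=0 g=1 d=1
  Δ1: clk:0→1
  Δ2: d:1→0
  Δ3: j:1→0
  (3Δ to stable)
t=3 Δ0: j=0 e=1 clk=1 a=0 b=1 h=0 f=0 c=0 g=1 d=0
  Δ1: clk:1→0
  (1Δ to stable)
t=4 Δ0: j=0 e=1 clk=0 a=0 b=1 h=0 f=0 c=0 g=1 d=0
  Δ1: clk:0→1
  Δ2: d:0→1
  Δ3: j:0→1
  (3Δ to stable)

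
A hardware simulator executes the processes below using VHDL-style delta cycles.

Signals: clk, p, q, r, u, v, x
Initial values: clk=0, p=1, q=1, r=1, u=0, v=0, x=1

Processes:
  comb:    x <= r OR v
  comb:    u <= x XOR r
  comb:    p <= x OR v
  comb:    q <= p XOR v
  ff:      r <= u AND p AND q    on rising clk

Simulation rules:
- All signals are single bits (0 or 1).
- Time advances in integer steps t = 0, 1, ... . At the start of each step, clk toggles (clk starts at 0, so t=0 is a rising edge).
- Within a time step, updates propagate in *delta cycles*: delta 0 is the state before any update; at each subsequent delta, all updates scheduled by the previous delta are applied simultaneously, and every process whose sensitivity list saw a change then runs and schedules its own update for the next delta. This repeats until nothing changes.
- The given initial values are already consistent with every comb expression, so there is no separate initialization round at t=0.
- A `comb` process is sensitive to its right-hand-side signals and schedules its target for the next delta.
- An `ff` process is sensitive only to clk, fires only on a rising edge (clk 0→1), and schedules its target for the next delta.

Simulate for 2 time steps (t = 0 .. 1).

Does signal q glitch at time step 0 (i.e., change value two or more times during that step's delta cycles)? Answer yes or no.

[bits: u,p,r,x,v,clk,q]
t=0: Δ0=0111001 Δ1=0111011 Δ2=0101011 Δ3=1100011 Δ4=0000011 Δ5=0000010 | 5Δ
t=1: Δ0=0000010 Δ1=0000000 | 1Δ

no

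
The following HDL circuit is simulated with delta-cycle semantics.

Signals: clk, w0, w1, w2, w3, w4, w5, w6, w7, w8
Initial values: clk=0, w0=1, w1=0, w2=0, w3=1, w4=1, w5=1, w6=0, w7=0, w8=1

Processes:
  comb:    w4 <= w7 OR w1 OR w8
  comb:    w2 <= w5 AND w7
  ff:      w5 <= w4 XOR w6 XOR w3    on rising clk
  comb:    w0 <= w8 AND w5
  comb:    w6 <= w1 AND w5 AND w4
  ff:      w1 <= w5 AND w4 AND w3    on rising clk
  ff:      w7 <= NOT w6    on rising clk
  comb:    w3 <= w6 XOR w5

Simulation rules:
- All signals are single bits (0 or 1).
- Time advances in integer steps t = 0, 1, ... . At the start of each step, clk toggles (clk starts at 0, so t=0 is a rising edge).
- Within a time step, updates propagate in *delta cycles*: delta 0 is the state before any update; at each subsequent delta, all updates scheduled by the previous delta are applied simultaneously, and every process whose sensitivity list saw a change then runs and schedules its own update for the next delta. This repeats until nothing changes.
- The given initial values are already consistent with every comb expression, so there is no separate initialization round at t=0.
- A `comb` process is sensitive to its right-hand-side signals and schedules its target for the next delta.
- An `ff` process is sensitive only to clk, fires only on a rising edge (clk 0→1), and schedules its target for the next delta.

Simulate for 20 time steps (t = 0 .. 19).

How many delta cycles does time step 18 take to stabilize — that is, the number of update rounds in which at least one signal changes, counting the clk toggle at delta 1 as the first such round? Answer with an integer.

3

t0.Δ0 w5=1 w2=0 w7=0 w0=1 w6=0 w1=0 clk=0 w4=1 w3=1 w8=1
t0.Δ1 w5=1 w2=0 w7=0 w0=1 w6=0 w1=0 clk=1 w4=1 w3=1 w8=1
t0.Δ2 w5=0 w2=0 w7=1 w0=1 w6=0 w1=1 clk=1 w4=1 w3=1 w8=1
t0.Δ3 w5=0 w2=0 w7=1 w0=0 w6=0 w1=1 clk=1 w4=1 w3=0 w8=1
t1.Δ0 w5=0 w2=0 w7=1 w0=0 w6=0 w1=1 clk=1 w4=1 w3=0 w8=1
t1.Δ1 w5=0 w2=0 w7=1 w0=0 w6=0 w1=1 clk=0 w4=1 w3=0 w8=1
t2.Δ0 w5=0 w2=0 w7=1 w0=0 w6=0 w1=1 clk=0 w4=1 w3=0 w8=1
t2.Δ1 w5=0 w2=0 w7=1 w0=0 w6=0 w1=1 clk=1 w4=1 w3=0 w8=1
t2.Δ2 w5=1 w2=0 w7=1 w0=0 w6=0 w1=0 clk=1 w4=1 w3=0 w8=1
t2.Δ3 w5=1 w2=1 w7=1 w0=1 w6=0 w1=0 clk=1 w4=1 w3=1 w8=1
t3.Δ0 w5=1 w2=1 w7=1 w0=1 w6=0 w1=0 clk=1 w4=1 w3=1 w8=1
t3.Δ1 w5=1 w2=1 w7=1 w0=1 w6=0 w1=0 clk=0 w4=1 w3=1 w8=1
t4.Δ0 w5=1 w2=1 w7=1 w0=1 w6=0 w1=0 clk=0 w4=1 w3=1 w8=1
t4.Δ1 w5=1 w2=1 w7=1 w0=1 w6=0 w1=0 clk=1 w4=1 w3=1 w8=1
t4.Δ2 w5=0 w2=1 w7=1 w0=1 w6=0 w1=1 clk=1 w4=1 w3=1 w8=1
t4.Δ3 w5=0 w2=0 w7=1 w0=0 w6=0 w1=1 clk=1 w4=1 w3=0 w8=1
t5.Δ0 w5=0 w2=0 w7=1 w0=0 w6=0 w1=1 clk=1 w4=1 w3=0 w8=1
t5.Δ1 w5=0 w2=0 w7=1 w0=0 w6=0 w1=1 clk=0 w4=1 w3=0 w8=1
t6.Δ0 w5=0 w2=0 w7=1 w0=0 w6=0 w1=1 clk=0 w4=1 w3=0 w8=1
t6.Δ1 w5=0 w2=0 w7=1 w0=0 w6=0 w1=1 clk=1 w4=1 w3=0 w8=1
t6.Δ2 w5=1 w2=0 w7=1 w0=0 w6=0 w1=0 clk=1 w4=1 w3=0 w8=1
t6.Δ3 w5=1 w2=1 w7=1 w0=1 w6=0 w1=0 clk=1 w4=1 w3=1 w8=1
t7.Δ0 w5=1 w2=1 w7=1 w0=1 w6=0 w1=0 clk=1 w4=1 w3=1 w8=1
t7.Δ1 w5=1 w2=1 w7=1 w0=1 w6=0 w1=0 clk=0 w4=1 w3=1 w8=1
t8.Δ0 w5=1 w2=1 w7=1 w0=1 w6=0 w1=0 clk=0 w4=1 w3=1 w8=1
t8.Δ1 w5=1 w2=1 w7=1 w0=1 w6=0 w1=0 clk=1 w4=1 w3=1 w8=1
t8.Δ2 w5=0 w2=1 w7=1 w0=1 w6=0 w1=1 clk=1 w4=1 w3=1 w8=1
t8.Δ3 w5=0 w2=0 w7=1 w0=0 w6=0 w1=1 clk=1 w4=1 w3=0 w8=1
t9.Δ0 w5=0 w2=0 w7=1 w0=0 w6=0 w1=1 clk=1 w4=1 w3=0 w8=1
t9.Δ1 w5=0 w2=0 w7=1 w0=0 w6=0 w1=1 clk=0 w4=1 w3=0 w8=1
t10.Δ0 w5=0 w2=0 w7=1 w0=0 w6=0 w1=1 clk=0 w4=1 w3=0 w8=1
t10.Δ1 w5=0 w2=0 w7=1 w0=0 w6=0 w1=1 clk=1 w4=1 w3=0 w8=1
t10.Δ2 w5=1 w2=0 w7=1 w0=0 w6=0 w1=0 clk=1 w4=1 w3=0 w8=1
t10.Δ3 w5=1 w2=1 w7=1 w0=1 w6=0 w1=0 clk=1 w4=1 w3=1 w8=1
t11.Δ0 w5=1 w2=1 w7=1 w0=1 w6=0 w1=0 clk=1 w4=1 w3=1 w8=1
t11.Δ1 w5=1 w2=1 w7=1 w0=1 w6=0 w1=0 clk=0 w4=1 w3=1 w8=1
t12.Δ0 w5=1 w2=1 w7=1 w0=1 w6=0 w1=0 clk=0 w4=1 w3=1 w8=1
t12.Δ1 w5=1 w2=1 w7=1 w0=1 w6=0 w1=0 clk=1 w4=1 w3=1 w8=1
t12.Δ2 w5=0 w2=1 w7=1 w0=1 w6=0 w1=1 clk=1 w4=1 w3=1 w8=1
t12.Δ3 w5=0 w2=0 w7=1 w0=0 w6=0 w1=1 clk=1 w4=1 w3=0 w8=1
t13.Δ0 w5=0 w2=0 w7=1 w0=0 w6=0 w1=1 clk=1 w4=1 w3=0 w8=1
t13.Δ1 w5=0 w2=0 w7=1 w0=0 w6=0 w1=1 clk=0 w4=1 w3=0 w8=1
t14.Δ0 w5=0 w2=0 w7=1 w0=0 w6=0 w1=1 clk=0 w4=1 w3=0 w8=1
t14.Δ1 w5=0 w2=0 w7=1 w0=0 w6=0 w1=1 clk=1 w4=1 w3=0 w8=1
t14.Δ2 w5=1 w2=0 w7=1 w0=0 w6=0 w1=0 clk=1 w4=1 w3=0 w8=1
t14.Δ3 w5=1 w2=1 w7=1 w0=1 w6=0 w1=0 clk=1 w4=1 w3=1 w8=1
t15.Δ0 w5=1 w2=1 w7=1 w0=1 w6=0 w1=0 clk=1 w4=1 w3=1 w8=1
t15.Δ1 w5=1 w2=1 w7=1 w0=1 w6=0 w1=0 clk=0 w4=1 w3=1 w8=1
t16.Δ0 w5=1 w2=1 w7=1 w0=1 w6=0 w1=0 clk=0 w4=1 w3=1 w8=1
t16.Δ1 w5=1 w2=1 w7=1 w0=1 w6=0 w1=0 clk=1 w4=1 w3=1 w8=1
t16.Δ2 w5=0 w2=1 w7=1 w0=1 w6=0 w1=1 clk=1 w4=1 w3=1 w8=1
t16.Δ3 w5=0 w2=0 w7=1 w0=0 w6=0 w1=1 clk=1 w4=1 w3=0 w8=1
t17.Δ0 w5=0 w2=0 w7=1 w0=0 w6=0 w1=1 clk=1 w4=1 w3=0 w8=1
t17.Δ1 w5=0 w2=0 w7=1 w0=0 w6=0 w1=1 clk=0 w4=1 w3=0 w8=1
t18.Δ0 w5=0 w2=0 w7=1 w0=0 w6=0 w1=1 clk=0 w4=1 w3=0 w8=1
t18.Δ1 w5=0 w2=0 w7=1 w0=0 w6=0 w1=1 clk=1 w4=1 w3=0 w8=1
t18.Δ2 w5=1 w2=0 w7=1 w0=0 w6=0 w1=0 clk=1 w4=1 w3=0 w8=1
t18.Δ3 w5=1 w2=1 w7=1 w0=1 w6=0 w1=0 clk=1 w4=1 w3=1 w8=1
t19.Δ0 w5=1 w2=1 w7=1 w0=1 w6=0 w1=0 clk=1 w4=1 w3=1 w8=1
t19.Δ1 w5=1 w2=1 w7=1 w0=1 w6=0 w1=0 clk=0 w4=1 w3=1 w8=1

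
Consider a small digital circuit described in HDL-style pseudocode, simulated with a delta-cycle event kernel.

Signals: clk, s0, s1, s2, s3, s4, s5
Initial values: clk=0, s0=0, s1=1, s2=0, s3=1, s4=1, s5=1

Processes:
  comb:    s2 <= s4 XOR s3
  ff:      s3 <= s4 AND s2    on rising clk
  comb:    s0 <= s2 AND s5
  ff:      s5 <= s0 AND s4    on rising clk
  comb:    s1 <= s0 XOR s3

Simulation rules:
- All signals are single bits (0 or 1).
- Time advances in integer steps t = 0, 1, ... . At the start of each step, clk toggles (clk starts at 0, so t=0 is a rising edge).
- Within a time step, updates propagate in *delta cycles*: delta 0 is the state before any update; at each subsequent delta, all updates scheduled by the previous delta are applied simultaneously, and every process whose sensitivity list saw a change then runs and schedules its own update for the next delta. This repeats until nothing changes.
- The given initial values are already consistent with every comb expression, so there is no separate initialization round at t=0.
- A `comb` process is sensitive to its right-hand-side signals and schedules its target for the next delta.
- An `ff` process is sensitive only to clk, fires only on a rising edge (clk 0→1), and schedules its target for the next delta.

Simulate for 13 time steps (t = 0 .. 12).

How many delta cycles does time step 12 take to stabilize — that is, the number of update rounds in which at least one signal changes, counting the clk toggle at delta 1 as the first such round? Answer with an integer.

t=0 Δ0: s1=1 s5=1 clk=0 s4=1 s3=1 s0=0 s2=0
  Δ1: clk:0→1
  Δ2: s5:1→0, s3:1→0
  Δ3: s1:1→0, s2:0→1
  (3Δ to stable)
t=1 Δ0: s1=0 s5=0 clk=1 s4=1 s3=0 s0=0 s2=1
  Δ1: clk:1→0
  (1Δ to stable)
t=2 Δ0: s1=0 s5=0 clk=0 s4=1 s3=0 s0=0 s2=1
  Δ1: clk:0→1
  Δ2: s3:0→1
  Δ3: s1:0→1, s2:1→0
  (3Δ to stable)
t=3 Δ0: s1=1 s5=0 clk=1 s4=1 s3=1 s0=0 s2=0
  Δ1: clk:1→0
  (1Δ to stable)
t=4 Δ0: s1=1 s5=0 clk=0 s4=1 s3=1 s0=0 s2=0
  Δ1: clk:0→1
  Δ2: s3:1→0
  Δ3: s1:1→0, s2:0→1
  (3Δ to stable)
t=5 Δ0: s1=0 s5=0 clk=1 s4=1 s3=0 s0=0 s2=1
  Δ1: clk:1→0
  (1Δ to stable)
t=6 Δ0: s1=0 s5=0 clk=0 s4=1 s3=0 s0=0 s2=1
  Δ1: clk:0→1
  Δ2: s3:0→1
  Δ3: s1:0→1, s2:1→0
  (3Δ to stable)
t=7 Δ0: s1=1 s5=0 clk=1 s4=1 s3=1 s0=0 s2=0
  Δ1: clk:1→0
  (1Δ to stable)
t=8 Δ0: s1=1 s5=0 clk=0 s4=1 s3=1 s0=0 s2=0
  Δ1: clk:0→1
  Δ2: s3:1→0
  Δ3: s1:1→0, s2:0→1
  (3Δ to stable)
t=9 Δ0: s1=0 s5=0 clk=1 s4=1 s3=0 s0=0 s2=1
  Δ1: clk:1→0
  (1Δ to stable)
t=10 Δ0: s1=0 s5=0 clk=0 s4=1 s3=0 s0=0 s2=1
  Δ1: clk:0→1
  Δ2: s3:0→1
  Δ3: s1:0→1, s2:1→0
  (3Δ to stable)
t=11 Δ0: s1=1 s5=0 clk=1 s4=1 s3=1 s0=0 s2=0
  Δ1: clk:1→0
  (1Δ to stable)
t=12 Δ0: s1=1 s5=0 clk=0 s4=1 s3=1 s0=0 s2=0
  Δ1: clk:0→1
  Δ2: s3:1→0
  Δ3: s1:1→0, s2:0→1
  (3Δ to stable)

3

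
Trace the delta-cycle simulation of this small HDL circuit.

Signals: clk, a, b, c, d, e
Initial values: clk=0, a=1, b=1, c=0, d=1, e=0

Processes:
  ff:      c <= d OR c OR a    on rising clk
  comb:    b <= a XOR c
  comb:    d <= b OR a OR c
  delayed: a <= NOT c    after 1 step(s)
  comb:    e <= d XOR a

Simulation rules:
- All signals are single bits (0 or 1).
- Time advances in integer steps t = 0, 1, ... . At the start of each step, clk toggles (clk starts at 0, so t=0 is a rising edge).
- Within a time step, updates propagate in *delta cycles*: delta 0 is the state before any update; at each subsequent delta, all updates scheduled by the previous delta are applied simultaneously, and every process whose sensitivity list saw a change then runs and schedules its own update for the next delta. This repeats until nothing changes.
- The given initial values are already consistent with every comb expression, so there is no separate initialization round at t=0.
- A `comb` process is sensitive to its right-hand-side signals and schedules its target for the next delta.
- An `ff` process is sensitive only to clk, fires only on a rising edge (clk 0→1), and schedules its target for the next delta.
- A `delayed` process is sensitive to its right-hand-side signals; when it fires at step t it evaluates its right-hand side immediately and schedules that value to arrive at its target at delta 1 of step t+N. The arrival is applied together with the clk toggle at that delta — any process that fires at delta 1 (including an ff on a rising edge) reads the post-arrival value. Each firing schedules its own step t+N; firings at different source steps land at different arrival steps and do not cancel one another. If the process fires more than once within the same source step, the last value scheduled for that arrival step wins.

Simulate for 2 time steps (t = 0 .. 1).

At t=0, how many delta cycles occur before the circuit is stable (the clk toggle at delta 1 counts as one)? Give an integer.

[bits: e,b,c,a,d,clk]
t=0: Δ0=010110 Δ1=010111 Δ2=011111 Δ3=001111 | 3Δ
t=1: Δ0=001111 Δ1=001010 Δ2=111010 | 2Δ

3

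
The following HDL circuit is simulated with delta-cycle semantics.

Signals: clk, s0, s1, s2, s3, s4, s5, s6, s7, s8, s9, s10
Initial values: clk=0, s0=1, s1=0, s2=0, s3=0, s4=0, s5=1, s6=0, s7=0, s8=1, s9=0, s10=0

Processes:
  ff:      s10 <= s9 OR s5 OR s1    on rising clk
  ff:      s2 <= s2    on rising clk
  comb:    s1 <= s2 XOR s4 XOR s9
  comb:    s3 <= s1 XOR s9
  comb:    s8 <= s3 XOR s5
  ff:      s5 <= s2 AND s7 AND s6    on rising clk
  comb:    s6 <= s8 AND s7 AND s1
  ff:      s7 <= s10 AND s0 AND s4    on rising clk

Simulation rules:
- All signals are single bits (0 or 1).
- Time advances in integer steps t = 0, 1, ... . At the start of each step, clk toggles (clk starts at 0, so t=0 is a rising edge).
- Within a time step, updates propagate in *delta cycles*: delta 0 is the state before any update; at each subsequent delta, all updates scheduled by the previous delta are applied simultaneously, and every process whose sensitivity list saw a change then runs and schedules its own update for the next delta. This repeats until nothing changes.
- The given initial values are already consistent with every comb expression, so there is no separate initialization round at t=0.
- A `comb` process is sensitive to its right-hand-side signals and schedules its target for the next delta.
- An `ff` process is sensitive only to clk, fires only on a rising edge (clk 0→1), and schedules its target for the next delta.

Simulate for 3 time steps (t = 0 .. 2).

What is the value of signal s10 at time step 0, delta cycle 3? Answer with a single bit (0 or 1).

t0.Δ0 s6=0 s3=0 s10=0 s9=0 s1=0 s8=1 s7=0 s4=0 s0=1 s5=1 s2=0 clk=0
t0.Δ1 s6=0 s3=0 s10=0 s9=0 s1=0 s8=1 s7=0 s4=0 s0=1 s5=1 s2=0 clk=1
t0.Δ2 s6=0 s3=0 s10=1 s9=0 s1=0 s8=1 s7=0 s4=0 s0=1 s5=0 s2=0 clk=1
t0.Δ3 s6=0 s3=0 s10=1 s9=0 s1=0 s8=0 s7=0 s4=0 s0=1 s5=0 s2=0 clk=1
t1.Δ0 s6=0 s3=0 s10=1 s9=0 s1=0 s8=0 s7=0 s4=0 s0=1 s5=0 s2=0 clk=1
t1.Δ1 s6=0 s3=0 s10=1 s9=0 s1=0 s8=0 s7=0 s4=0 s0=1 s5=0 s2=0 clk=0
t2.Δ0 s6=0 s3=0 s10=1 s9=0 s1=0 s8=0 s7=0 s4=0 s0=1 s5=0 s2=0 clk=0
t2.Δ1 s6=0 s3=0 s10=1 s9=0 s1=0 s8=0 s7=0 s4=0 s0=1 s5=0 s2=0 clk=1
t2.Δ2 s6=0 s3=0 s10=0 s9=0 s1=0 s8=0 s7=0 s4=0 s0=1 s5=0 s2=0 clk=1

1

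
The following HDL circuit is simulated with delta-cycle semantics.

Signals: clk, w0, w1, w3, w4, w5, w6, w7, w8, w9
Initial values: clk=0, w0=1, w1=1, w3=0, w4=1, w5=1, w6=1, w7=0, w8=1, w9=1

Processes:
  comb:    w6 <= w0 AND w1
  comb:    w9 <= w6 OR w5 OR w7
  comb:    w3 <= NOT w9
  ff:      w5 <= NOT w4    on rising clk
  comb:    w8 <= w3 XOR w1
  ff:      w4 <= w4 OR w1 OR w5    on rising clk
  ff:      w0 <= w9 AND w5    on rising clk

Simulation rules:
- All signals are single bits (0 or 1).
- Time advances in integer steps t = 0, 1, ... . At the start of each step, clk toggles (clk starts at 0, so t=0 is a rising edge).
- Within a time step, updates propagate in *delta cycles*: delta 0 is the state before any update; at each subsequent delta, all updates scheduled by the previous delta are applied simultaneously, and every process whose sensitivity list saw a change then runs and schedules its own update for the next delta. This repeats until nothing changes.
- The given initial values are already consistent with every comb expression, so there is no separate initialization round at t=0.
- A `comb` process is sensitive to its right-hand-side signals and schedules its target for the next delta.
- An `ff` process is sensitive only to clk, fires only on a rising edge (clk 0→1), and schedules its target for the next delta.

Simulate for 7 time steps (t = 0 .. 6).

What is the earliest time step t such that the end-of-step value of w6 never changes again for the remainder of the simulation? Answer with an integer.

2

t0.Δ0 w6=1 clk=0 w4=1 w8=1 w1=1 w0=1 w7=0 w9=1 w3=0 w5=1
t0.Δ1 w6=1 clk=1 w4=1 w8=1 w1=1 w0=1 w7=0 w9=1 w3=0 w5=1
t0.Δ2 w6=1 clk=1 w4=1 w8=1 w1=1 w0=1 w7=0 w9=1 w3=0 w5=0
t1.Δ0 w6=1 clk=1 w4=1 w8=1 w1=1 w0=1 w7=0 w9=1 w3=0 w5=0
t1.Δ1 w6=1 clk=0 w4=1 w8=1 w1=1 w0=1 w7=0 w9=1 w3=0 w5=0
t2.Δ0 w6=1 clk=0 w4=1 w8=1 w1=1 w0=1 w7=0 w9=1 w3=0 w5=0
t2.Δ1 w6=1 clk=1 w4=1 w8=1 w1=1 w0=1 w7=0 w9=1 w3=0 w5=0
t2.Δ2 w6=1 clk=1 w4=1 w8=1 w1=1 w0=0 w7=0 w9=1 w3=0 w5=0
t2.Δ3 w6=0 clk=1 w4=1 w8=1 w1=1 w0=0 w7=0 w9=1 w3=0 w5=0
t2.Δ4 w6=0 clk=1 w4=1 w8=1 w1=1 w0=0 w7=0 w9=0 w3=0 w5=0
t2.Δ5 w6=0 clk=1 w4=1 w8=1 w1=1 w0=0 w7=0 w9=0 w3=1 w5=0
t2.Δ6 w6=0 clk=1 w4=1 w8=0 w1=1 w0=0 w7=0 w9=0 w3=1 w5=0
t3.Δ0 w6=0 clk=1 w4=1 w8=0 w1=1 w0=0 w7=0 w9=0 w3=1 w5=0
t3.Δ1 w6=0 clk=0 w4=1 w8=0 w1=1 w0=0 w7=0 w9=0 w3=1 w5=0
t4.Δ0 w6=0 clk=0 w4=1 w8=0 w1=1 w0=0 w7=0 w9=0 w3=1 w5=0
t4.Δ1 w6=0 clk=1 w4=1 w8=0 w1=1 w0=0 w7=0 w9=0 w3=1 w5=0
t5.Δ0 w6=0 clk=1 w4=1 w8=0 w1=1 w0=0 w7=0 w9=0 w3=1 w5=0
t5.Δ1 w6=0 clk=0 w4=1 w8=0 w1=1 w0=0 w7=0 w9=0 w3=1 w5=0
t6.Δ0 w6=0 clk=0 w4=1 w8=0 w1=1 w0=0 w7=0 w9=0 w3=1 w5=0
t6.Δ1 w6=0 clk=1 w4=1 w8=0 w1=1 w0=0 w7=0 w9=0 w3=1 w5=0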